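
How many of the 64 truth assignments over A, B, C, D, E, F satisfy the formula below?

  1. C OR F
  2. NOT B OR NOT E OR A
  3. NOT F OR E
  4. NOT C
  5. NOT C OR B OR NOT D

There are 2^6 = 64 truth assignments over (A, B, C, D, E, F).
Split on B. With B = true, the clauses containing B are satisfied and NOT B drops from the rest; 2 of the 2^5 = 32 assignments to the other variables satisfy what remains.
With B = false, by the same count on the reduced clause set, 4 assignments work.
(One model: A=F, B=F, C=F, D=F, E=T, F=T.)
Total: 2 + 4 = 6.

6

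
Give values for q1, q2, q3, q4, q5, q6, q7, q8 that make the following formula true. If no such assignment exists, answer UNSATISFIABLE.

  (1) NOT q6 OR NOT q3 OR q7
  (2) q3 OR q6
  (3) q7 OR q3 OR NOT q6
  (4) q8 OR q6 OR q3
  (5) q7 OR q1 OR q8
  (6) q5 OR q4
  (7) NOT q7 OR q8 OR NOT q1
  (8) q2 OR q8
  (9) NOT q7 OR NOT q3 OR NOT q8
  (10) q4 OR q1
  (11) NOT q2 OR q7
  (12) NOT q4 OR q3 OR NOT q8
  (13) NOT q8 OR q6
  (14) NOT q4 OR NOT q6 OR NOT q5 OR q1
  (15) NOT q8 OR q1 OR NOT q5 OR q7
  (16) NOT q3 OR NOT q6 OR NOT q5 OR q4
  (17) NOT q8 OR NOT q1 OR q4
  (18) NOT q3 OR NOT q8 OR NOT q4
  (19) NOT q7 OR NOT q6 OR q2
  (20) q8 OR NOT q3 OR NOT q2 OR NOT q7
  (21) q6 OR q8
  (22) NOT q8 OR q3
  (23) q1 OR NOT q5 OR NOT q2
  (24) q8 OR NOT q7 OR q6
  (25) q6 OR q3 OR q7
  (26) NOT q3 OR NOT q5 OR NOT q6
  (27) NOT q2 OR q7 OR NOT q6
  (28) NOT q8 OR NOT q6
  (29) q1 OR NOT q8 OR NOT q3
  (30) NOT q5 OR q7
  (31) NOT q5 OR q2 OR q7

Branch on q3: set q3 = false.
The clause (q6) is unit, so q6 = true.
The clause (q7) is unit, so q7 = true.
The clause (q2) is unit, so q2 = true.
The clause (NOT q8) is unit, so q8 = false.
The clause (NOT q1) is unit, so q1 = false.
The clause (q4) is unit, so q4 = true.
The clause (NOT q5) is unit, so q5 = false.
This assignment satisfies each clause.

q1: false,  q2: true,  q3: false,  q4: true,  q5: false,  q6: true,  q7: true,  q8: false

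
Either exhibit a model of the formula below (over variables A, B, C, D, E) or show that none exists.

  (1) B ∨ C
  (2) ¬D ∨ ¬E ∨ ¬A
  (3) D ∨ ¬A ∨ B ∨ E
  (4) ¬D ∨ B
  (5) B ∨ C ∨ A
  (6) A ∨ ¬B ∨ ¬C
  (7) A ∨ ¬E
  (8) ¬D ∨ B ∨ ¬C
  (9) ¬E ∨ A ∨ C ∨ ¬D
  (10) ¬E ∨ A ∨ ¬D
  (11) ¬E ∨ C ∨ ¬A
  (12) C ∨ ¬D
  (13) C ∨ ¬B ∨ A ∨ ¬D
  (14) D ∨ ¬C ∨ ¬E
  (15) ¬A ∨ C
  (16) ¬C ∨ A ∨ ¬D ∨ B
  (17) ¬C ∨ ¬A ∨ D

A: False, B: True, C: False, D: False, E: False

Try B = True.
Try A = False.
The clause (¬C) is unit, so C = False.
The clause (¬E) is unit, so E = False.
The clause (¬D) is unit, so D = False.
Every clause now holds.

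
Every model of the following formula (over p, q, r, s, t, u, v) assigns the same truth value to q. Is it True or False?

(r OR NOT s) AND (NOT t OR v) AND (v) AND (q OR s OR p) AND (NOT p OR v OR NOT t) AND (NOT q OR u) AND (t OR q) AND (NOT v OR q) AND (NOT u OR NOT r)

True

Suppose q = false.
Unit clause (v) forces v = true.
But (NOT v) is also a unit clause — contradiction.
So every satisfying assignment has q = True.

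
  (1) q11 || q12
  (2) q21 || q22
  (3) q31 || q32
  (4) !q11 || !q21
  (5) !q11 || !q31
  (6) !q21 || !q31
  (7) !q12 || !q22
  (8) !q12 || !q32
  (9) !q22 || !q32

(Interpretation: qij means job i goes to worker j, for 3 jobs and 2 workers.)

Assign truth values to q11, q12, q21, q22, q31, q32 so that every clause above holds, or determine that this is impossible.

UNSATISFIABLE

Suppose q11 = true.
Unit clause (!q21) forces q21 = false.
Unit clause (q22) forces q22 = true.
Unit clause (!q31) forces q31 = false.
Unit clause (q32) forces q32 = true.
That conflicts with the unit clause (!q32).
Undo q11 and try q11 = false.
Unit clause (q12) forces q12 = true.
Unit clause (!q22) forces q22 = false.
Unit clause (q21) forces q21 = true.
Unit clause (!q31) forces q31 = false.
Unit clause (q32) forces q32 = true.
That conflicts with the unit clause (!q32).
Both values of q11 lead to a conflict.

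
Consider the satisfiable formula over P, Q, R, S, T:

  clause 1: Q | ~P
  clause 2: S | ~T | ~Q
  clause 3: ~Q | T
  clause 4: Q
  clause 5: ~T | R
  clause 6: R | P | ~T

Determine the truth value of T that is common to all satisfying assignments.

Suppose T = 0.
Unit clause (~Q) forces Q = 0.
But (Q) is also a unit clause — contradiction.
So every satisfying assignment has T = True.

True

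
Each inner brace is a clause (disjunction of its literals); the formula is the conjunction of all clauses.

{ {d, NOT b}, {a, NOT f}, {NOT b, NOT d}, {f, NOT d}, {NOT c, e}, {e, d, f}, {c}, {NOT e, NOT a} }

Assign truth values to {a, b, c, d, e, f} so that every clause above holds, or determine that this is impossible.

Unit clause (c) forces c = true.
Unit clause (e) forces e = true.
Unit clause (NOT a) forces a = false.
Unit clause (NOT f) forces f = false.
Unit clause (NOT d) forces d = false.
Unit clause (NOT b) forces b = false.
All clauses are satisfied.

a ↦ false, b ↦ false, c ↦ true, d ↦ false, e ↦ true, f ↦ false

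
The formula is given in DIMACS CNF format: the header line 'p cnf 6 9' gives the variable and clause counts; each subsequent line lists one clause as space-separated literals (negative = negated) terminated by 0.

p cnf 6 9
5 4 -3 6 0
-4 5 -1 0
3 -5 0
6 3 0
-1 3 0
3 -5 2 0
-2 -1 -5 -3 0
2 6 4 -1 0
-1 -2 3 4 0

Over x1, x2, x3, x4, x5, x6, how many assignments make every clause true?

23

There are 2^6 = 64 truth assignments over (x1, x2, x3, x4, x5, x6).
Split on x3. With x3 = True, the clauses containing x3 are satisfied and ¬x3 drops from the rest; 19 of the 2^5 = 32 assignments to the other variables satisfy what remains.
With x3 = False, by the same count on the reduced clause set, 4 assignments work.
Total: 19 + 4 = 23.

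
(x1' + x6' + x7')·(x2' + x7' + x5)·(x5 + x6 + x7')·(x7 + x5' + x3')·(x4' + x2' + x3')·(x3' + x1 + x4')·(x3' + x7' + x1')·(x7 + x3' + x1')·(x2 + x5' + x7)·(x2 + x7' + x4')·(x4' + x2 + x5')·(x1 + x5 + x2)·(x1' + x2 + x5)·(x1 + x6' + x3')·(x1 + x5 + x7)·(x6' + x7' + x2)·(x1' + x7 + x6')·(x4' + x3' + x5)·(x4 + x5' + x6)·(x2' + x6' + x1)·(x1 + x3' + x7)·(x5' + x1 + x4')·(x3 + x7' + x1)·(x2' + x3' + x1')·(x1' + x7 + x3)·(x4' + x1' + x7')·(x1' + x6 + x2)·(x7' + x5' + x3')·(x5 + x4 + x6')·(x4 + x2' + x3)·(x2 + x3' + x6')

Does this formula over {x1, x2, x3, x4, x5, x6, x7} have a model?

Branch on x1: set x1 = 0.
Branch on x3: set x3 = 0.
From the singleton clause (x7'), x7 = 0.
From the singleton clause (x5), x5 = 1.
From the singleton clause (x2), x2 = 1.
From the singleton clause (x6'), x6 = 0.
From the singleton clause (x4), x4 = 1.
But (x4') is also a unit clause — contradiction.
That branch fails; take x3 = 1 instead.
From the singleton clause (x4'), x4 = 0.
From the singleton clause (x6'), x6 = 0.
From the singleton clause (x5'), x5 = 0.
From the singleton clause (x7'), x7 = 0.
But (x7) is also a unit clause — contradiction.
Both values of x3 lead to a conflict.
That branch fails; take x1 = 1 instead.
Branch on x6: set x6 = 0.
From the singleton clause (x2), x2 = 1.
From the singleton clause (x3'), x3 = 0.
From the singleton clause (x7), x7 = 1.
From the singleton clause (x5), x5 = 1.
From the singleton clause (x4), x4 = 1.
But (x4') is also a unit clause — contradiction.
That branch fails; take x6 = 1 instead.
From the singleton clause (x7'), x7 = 0.
But (x7) is also a unit clause — contradiction.
Both values of x6 lead to a conflict.
Both values of x1 lead to a conflict.
No assignment satisfies every clause.

No, unsatisfiable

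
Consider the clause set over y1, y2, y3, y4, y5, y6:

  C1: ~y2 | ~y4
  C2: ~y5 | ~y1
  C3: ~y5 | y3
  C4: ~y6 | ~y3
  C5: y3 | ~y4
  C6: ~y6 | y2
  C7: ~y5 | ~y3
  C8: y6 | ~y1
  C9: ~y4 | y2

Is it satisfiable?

Branch on y2: set y2 = 1.
(~y4) alone gives y4 = 0.
Branch on y5: set y5 = 0.
Branch on y6: set y6 = 0.
(~y1) alone gives y1 = 0.
Every clause is now satisfied; y3 is unconstrained.
A satisfying assignment: y1 ↦ 0, y2 ↦ 1, y3 ↦ 0, y4 ↦ 0, y5 ↦ 0, y6 ↦ 0.

Satisfiable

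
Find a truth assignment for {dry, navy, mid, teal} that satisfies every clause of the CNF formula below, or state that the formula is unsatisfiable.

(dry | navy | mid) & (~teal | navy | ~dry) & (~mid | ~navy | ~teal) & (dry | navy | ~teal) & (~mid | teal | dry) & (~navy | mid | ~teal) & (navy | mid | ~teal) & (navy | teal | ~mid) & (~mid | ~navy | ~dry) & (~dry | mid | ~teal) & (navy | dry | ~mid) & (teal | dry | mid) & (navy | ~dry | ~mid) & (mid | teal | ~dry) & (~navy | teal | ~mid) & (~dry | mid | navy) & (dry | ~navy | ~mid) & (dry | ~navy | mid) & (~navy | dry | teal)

UNSATISFIABLE

Branch on dry: set dry = 1.
Branch on teal: set teal = 0.
The clause (mid) is unit, so mid = 1.
The clause (navy) is unit, so navy = 1.
Now (~navy) is unsatisfied and unit — conflict.
So teal must be the other value — set teal = 1.
The clause (navy) is unit, so navy = 1.
The clause (~mid) is unit, so mid = 0.
Now (mid) is unsatisfied and unit — conflict.
Either choice for teal ends in contradiction.
So dry must be the other value — set dry = 0.
Branch on navy: set navy = 1.
The clause (~mid) is unit, so mid = 0.
Now (mid) is unsatisfied and unit — conflict.
So navy must be the other value — set navy = 0.
The clause (mid) is unit, so mid = 1.
Now (~mid) is unsatisfied and unit — conflict.
Either choice for navy ends in contradiction.
Either choice for dry ends in contradiction.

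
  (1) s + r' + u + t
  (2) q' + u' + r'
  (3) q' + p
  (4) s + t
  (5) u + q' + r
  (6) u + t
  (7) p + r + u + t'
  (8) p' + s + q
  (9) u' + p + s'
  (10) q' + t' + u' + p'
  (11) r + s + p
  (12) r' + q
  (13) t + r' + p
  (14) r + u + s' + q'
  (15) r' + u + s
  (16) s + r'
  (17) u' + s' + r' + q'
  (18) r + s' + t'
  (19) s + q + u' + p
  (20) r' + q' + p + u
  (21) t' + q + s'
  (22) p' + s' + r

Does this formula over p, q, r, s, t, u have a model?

Branch on q: set q = 1.
The clause (p) is unit, so p = 1.
Branch on u: set u = 0.
The clause (r) is unit, so r = 1.
The clause (t) is unit, so t = 1.
The clause (s) is unit, so s = 1.
All clauses are satisfied.
A satisfying assignment: p ↦ 1,  q ↦ 1,  r ↦ 1,  s ↦ 1,  t ↦ 1,  u ↦ 0.

Yes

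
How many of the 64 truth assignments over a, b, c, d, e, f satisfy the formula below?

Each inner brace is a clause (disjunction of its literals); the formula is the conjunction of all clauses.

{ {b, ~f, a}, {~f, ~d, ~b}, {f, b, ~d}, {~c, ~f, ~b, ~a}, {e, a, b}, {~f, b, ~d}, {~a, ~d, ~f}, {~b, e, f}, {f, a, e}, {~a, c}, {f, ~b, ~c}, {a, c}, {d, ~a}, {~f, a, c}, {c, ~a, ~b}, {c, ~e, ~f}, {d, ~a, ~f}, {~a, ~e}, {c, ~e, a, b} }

3

There are 2^6 = 64 truth assignments over (a, b, c, d, e, f).
Split on c. With c = 1, the clauses containing c are satisfied and ~c drops from the rest; 3 of the 2^5 = 32 assignments to the other variables satisfy what remains.
With c = 0, by the same count on the reduced clause set, 0 assignments work.
(One model: a=F, b=F, c=T, d=F, e=T, f=F.)
Total: 3 + 0 = 3.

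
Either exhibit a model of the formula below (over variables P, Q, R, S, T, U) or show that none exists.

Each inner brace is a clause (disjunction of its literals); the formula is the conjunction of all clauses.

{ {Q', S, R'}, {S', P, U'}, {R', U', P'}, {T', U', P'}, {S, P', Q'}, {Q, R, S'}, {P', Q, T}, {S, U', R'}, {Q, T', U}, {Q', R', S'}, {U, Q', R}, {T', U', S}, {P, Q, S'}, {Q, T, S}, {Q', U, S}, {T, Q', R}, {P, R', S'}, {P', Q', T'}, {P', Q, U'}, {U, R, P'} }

Try Q = 0.
Try R = 1.
Try U = 0.
The clause (T') is unit, so T = 0.
The clause (P') is unit, so P = 0.
The clause (S') is unit, so S = 0.
But (S) is also a unit clause — contradiction.
That branch fails; take U = 1 instead.
The clause (P') is unit, so P = 0.
The clause (S') is unit, so S = 0.
But (S) is also a unit clause — contradiction.
Both values of U lead to a conflict.
That branch fails; take R = 0 instead.
The clause (S') is unit, so S = 0.
The clause (T) is unit, so T = 1.
The clause (U) is unit, so U = 1.
But (U') is also a unit clause — contradiction.
Both values of R lead to a conflict.
That branch fails; take Q = 1 instead.
Try S = 1.
The clause (R') is unit, so R = 0.
The clause (U) is unit, so U = 1.
The clause (P) is unit, so P = 1.
The clause (T') is unit, so T = 0.
But (T) is also a unit clause — contradiction.
That branch fails; take S = 0 instead.
The clause (R') is unit, so R = 0.
The clause (P') is unit, so P = 0.
The clause (U) is unit, so U = 1.
The clause (T') is unit, so T = 0.
But (T) is also a unit clause — contradiction.
Both values of S lead to a conflict.
Both values of Q lead to a conflict.

UNSATISFIABLE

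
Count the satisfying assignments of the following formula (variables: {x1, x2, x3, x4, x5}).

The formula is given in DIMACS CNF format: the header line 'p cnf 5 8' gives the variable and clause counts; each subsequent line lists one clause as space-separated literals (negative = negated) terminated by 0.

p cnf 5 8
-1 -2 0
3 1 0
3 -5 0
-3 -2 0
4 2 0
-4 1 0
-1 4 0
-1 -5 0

2

There are 2^5 = 32 truth assignments over (x1, x2, x3, x4, x5).
Split on x1. With x1 = True, the clauses containing x1 are satisfied and ¬x1 drops from the rest; 2 of the 2^4 = 16 assignments to the other variables satisfy what remains.
With x1 = False, by the same count on the reduced clause set, 0 assignments work.
Total: 2 + 0 = 2.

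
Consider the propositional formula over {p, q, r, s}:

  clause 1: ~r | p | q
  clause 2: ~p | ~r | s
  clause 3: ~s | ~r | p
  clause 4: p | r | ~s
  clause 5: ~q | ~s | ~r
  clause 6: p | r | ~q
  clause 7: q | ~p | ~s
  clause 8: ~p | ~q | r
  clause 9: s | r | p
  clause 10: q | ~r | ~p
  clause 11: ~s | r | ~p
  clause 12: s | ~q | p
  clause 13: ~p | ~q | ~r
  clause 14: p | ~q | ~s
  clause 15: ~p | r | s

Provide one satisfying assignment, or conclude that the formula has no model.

UNSATISFIABLE

Suppose r = 0.
Suppose p = 1.
The clause (~q) is unit, so q = 0.
The clause (~s) is unit, so s = 0.
But (s) is also a unit clause — contradiction.
Backtrack on p: now try p = 0.
The clause (~s) is unit, so s = 0.
But (s) is also a unit clause — contradiction.
Either choice for p ends in contradiction.
Backtrack on r: now try r = 1.
Suppose p = 1.
The clause (s) is unit, so s = 1.
The clause (~q) is unit, so q = 0.
But (q) is also a unit clause — contradiction.
Backtrack on p: now try p = 0.
The clause (q) is unit, so q = 1.
The clause (~s) is unit, so s = 0.
But (s) is also a unit clause — contradiction.
Either choice for p ends in contradiction.
Either choice for r ends in contradiction.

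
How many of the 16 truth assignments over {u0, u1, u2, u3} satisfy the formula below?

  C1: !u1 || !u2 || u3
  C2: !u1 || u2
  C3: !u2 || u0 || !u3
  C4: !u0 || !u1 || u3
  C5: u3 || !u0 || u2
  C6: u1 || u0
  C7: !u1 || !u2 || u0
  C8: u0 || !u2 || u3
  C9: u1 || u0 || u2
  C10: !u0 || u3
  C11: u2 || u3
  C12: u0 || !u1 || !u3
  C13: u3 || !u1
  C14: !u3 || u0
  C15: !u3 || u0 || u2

There are 2^4 = 16 truth assignments over (u0, u1, u2, u3).
Split on u2. With u2 = true, the clauses containing u2 are satisfied and !u2 drops from the rest; 2 of the 2^3 = 8 assignments to the other variables satisfy what remains.
With u2 = false, by the same count on the reduced clause set, 1 assignment works.
Total: 2 + 1 = 3.

3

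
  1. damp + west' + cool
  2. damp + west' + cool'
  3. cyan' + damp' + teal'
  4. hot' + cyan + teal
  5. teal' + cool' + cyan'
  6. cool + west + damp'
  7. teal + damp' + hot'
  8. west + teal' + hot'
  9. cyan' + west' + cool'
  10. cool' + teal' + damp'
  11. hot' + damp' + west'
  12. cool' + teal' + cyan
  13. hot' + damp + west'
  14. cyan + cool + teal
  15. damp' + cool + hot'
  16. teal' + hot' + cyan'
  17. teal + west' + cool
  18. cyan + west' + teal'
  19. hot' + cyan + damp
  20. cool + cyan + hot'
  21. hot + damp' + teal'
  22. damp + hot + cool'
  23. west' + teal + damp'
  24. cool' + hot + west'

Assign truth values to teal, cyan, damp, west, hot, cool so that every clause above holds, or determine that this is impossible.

Suppose damp = 0.
Suppose west = 0.
Suppose teal = 1.
From the singleton clause (hot'), hot = 0.
From the singleton clause (cool'), cool = 0.
All clauses hold; cyan can take either value.

teal ↦ 1, cyan ↦ 1, damp ↦ 0, west ↦ 0, hot ↦ 0, cool ↦ 0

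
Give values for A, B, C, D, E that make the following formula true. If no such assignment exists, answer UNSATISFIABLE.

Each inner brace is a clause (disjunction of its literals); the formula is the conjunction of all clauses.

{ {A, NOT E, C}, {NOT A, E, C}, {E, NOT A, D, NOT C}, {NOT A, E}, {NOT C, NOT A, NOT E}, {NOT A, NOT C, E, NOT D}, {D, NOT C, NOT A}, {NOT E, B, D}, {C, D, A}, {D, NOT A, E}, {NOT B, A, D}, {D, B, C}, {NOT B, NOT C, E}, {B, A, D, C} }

A: false, B: true, C: true, D: true, E: true

Suppose A = false.
Suppose E = true.
From the singleton clause (C), C = true.
Suppose B = true.
From the singleton clause (D), D = true.
This assignment satisfies each clause.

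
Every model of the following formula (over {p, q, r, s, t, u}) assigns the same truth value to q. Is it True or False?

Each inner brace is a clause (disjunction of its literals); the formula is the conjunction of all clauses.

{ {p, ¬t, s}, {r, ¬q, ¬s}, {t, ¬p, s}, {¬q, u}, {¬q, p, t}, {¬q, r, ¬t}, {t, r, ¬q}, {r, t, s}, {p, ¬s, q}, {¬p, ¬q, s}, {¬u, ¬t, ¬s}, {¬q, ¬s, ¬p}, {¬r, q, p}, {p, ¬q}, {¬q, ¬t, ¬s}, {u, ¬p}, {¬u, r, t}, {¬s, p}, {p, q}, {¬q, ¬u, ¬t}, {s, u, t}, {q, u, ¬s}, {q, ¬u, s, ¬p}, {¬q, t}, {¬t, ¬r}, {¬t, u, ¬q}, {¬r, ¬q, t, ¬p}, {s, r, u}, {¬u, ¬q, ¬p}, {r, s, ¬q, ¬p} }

False

Suppose q = True.
Unit clause (u) forces u = True.
Unit clause (p) forces p = True.
But (¬p) is also a unit clause — contradiction.
So every satisfying assignment has q = False.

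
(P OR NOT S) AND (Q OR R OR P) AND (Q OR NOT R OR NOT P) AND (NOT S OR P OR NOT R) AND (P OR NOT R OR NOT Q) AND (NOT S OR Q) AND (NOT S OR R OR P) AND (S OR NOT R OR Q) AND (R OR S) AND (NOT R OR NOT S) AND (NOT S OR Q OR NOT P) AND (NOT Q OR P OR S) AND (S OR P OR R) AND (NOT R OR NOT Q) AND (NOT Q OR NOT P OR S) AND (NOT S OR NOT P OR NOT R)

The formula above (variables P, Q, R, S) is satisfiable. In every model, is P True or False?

Suppose P = false.
(NOT S) alone gives S = false.
(R) alone gives R = true.
(NOT Q) alone gives Q = false.
But (Q) is also a unit clause — contradiction.
So every satisfying assignment has P = True.

True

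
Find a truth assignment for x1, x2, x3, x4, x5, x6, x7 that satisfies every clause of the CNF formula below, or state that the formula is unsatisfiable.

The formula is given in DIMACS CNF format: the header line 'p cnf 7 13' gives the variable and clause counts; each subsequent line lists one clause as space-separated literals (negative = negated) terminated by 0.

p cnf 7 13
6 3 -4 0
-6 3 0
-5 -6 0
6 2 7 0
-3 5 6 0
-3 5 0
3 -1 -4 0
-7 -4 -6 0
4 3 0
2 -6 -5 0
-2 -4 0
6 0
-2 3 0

(x6) alone gives x6 = True.
(x3) alone gives x3 = True.
(¬x5) alone gives x5 = False.
But (x5) is also a unit clause — contradiction.

UNSATISFIABLE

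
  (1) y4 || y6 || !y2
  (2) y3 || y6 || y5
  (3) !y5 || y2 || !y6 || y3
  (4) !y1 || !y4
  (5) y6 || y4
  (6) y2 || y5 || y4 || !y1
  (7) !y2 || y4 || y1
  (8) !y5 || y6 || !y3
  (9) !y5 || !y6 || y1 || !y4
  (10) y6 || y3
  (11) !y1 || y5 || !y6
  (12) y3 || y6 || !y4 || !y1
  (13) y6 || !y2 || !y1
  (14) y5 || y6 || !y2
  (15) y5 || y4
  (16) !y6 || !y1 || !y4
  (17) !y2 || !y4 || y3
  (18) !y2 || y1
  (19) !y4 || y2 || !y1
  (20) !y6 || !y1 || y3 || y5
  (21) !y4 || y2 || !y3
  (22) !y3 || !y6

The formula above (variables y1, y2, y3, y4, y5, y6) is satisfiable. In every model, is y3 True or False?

Suppose y3 = true.
The clause (!y6) is unit, so y6 = false.
The clause (y4) is unit, so y4 = true.
The clause (!y1) is unit, so y1 = false.
The clause (!y5) is unit, so y5 = false.
The clause (!y2) is unit, so y2 = false.
That conflicts with the unit clause (y2).
So every satisfying assignment has y3 = False.

False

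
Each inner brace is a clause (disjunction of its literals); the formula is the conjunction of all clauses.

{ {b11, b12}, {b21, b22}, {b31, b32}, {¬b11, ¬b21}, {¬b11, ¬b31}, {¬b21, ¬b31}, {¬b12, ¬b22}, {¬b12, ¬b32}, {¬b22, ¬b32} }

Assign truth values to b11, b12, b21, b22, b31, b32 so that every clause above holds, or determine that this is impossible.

Case b11 = True:
(¬b21) alone gives b21 = False.
(b22) alone gives b22 = True.
(¬b31) alone gives b31 = False.
(b32) alone gives b32 = True.
Now (¬b32) is unsatisfied and unit — conflict.
That branch fails; take b11 = False instead.
(b12) alone gives b12 = True.
(¬b22) alone gives b22 = False.
(b21) alone gives b21 = True.
(¬b31) alone gives b31 = False.
(b32) alone gives b32 = True.
Now (¬b32) is unsatisfied and unit — conflict.
Neither b11 = True nor b11 = False works.

UNSATISFIABLE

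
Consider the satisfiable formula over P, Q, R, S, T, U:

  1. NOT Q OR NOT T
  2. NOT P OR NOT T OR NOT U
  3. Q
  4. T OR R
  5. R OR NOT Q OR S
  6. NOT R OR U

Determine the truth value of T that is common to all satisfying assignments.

Suppose T = true.
The clause (NOT Q) is unit, so Q = false.
But (Q) is also a unit clause — contradiction.
So every satisfying assignment has T = False.

False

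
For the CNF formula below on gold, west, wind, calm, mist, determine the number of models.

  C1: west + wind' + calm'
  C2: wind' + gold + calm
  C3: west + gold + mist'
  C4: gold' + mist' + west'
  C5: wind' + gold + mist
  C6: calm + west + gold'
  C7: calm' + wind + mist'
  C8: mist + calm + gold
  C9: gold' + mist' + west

There are 2^5 = 32 truth assignments over (gold, west, wind, calm, mist).
Split on calm. With calm = 1, the clauses containing calm are satisfied and calm' drops from the rest; 6 of the 2^4 = 16 assignments to the other variables satisfy what remains.
With calm = 0, by the same count on the reduced clause set, 3 assignments work.
(One model: gold=F, west=F, wind=F, calm=T, mist=F.)
Total: 6 + 3 = 9.

9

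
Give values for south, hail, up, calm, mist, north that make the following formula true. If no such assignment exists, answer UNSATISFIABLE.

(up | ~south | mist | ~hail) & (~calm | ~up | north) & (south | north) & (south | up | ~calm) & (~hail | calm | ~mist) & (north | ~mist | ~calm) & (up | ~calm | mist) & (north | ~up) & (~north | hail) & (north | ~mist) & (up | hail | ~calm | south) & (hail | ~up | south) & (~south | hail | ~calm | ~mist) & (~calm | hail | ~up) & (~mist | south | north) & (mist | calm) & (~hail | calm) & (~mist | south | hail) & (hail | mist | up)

south: 0; hail: 1; up: 1; calm: 1; mist: 1; north: 1

Try south = 0.
Unit clause (north) forces north = 1.
Unit clause (hail) forces hail = 1.
Unit clause (calm) forces calm = 1.
Unit clause (up) forces up = 1.
Every clause is now satisfied; mist is unconstrained.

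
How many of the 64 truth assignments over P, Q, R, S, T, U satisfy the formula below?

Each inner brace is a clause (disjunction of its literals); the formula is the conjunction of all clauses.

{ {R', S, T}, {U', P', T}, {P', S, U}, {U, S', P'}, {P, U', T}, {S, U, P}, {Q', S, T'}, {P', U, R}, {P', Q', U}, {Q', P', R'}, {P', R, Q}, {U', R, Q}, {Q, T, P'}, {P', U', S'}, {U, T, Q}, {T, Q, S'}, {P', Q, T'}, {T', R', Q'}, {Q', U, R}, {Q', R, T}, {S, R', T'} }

There are 2^6 = 64 truth assignments over (P, Q, R, S, T, U).
Split on R. With R = 1, the clauses containing R are satisfied and R' drops from the rest; 3 of the 2^5 = 32 assignments to the other variables satisfy what remains.
With R = 0, by the same count on the reduced clause set, 2 assignments work.
(One model: P=F, Q=F, R=F, S=T, T=T, U=F.)
Total: 3 + 2 = 5.

5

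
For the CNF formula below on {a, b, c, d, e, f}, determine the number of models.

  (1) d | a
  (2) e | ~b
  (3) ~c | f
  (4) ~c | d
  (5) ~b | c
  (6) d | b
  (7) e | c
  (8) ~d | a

5

There are 2^6 = 64 truth assignments over (a, b, c, d, e, f).
Split on e. With e = 1, the clauses containing e are satisfied and ~e drops from the rest; 4 of the 2^5 = 32 assignments to the other variables satisfy what remains.
With e = 0, by the same count on the reduced clause set, 1 assignment works.
(One model: a=T, b=F, c=F, d=T, e=T, f=F.)
Total: 4 + 1 = 5.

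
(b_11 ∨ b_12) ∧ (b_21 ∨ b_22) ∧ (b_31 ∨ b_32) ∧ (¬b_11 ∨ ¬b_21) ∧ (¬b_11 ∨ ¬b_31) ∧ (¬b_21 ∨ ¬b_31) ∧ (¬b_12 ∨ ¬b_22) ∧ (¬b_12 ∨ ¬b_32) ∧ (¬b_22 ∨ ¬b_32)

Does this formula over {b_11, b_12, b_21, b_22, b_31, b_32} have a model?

Case b_11 = True:
From the singleton clause (¬b_21), b_21 = False.
From the singleton clause (b_22), b_22 = True.
From the singleton clause (¬b_31), b_31 = False.
From the singleton clause (b_32), b_32 = True.
Now (¬b_32) is unsatisfied and unit — conflict.
Undo b_11 and try b_11 = False.
From the singleton clause (b_12), b_12 = True.
From the singleton clause (¬b_22), b_22 = False.
From the singleton clause (b_21), b_21 = True.
From the singleton clause (¬b_31), b_31 = False.
From the singleton clause (b_32), b_32 = True.
Now (¬b_32) is unsatisfied and unit — conflict.
Neither b_11 = True nor b_11 = False works.
No assignment satisfies every clause.

No, unsatisfiable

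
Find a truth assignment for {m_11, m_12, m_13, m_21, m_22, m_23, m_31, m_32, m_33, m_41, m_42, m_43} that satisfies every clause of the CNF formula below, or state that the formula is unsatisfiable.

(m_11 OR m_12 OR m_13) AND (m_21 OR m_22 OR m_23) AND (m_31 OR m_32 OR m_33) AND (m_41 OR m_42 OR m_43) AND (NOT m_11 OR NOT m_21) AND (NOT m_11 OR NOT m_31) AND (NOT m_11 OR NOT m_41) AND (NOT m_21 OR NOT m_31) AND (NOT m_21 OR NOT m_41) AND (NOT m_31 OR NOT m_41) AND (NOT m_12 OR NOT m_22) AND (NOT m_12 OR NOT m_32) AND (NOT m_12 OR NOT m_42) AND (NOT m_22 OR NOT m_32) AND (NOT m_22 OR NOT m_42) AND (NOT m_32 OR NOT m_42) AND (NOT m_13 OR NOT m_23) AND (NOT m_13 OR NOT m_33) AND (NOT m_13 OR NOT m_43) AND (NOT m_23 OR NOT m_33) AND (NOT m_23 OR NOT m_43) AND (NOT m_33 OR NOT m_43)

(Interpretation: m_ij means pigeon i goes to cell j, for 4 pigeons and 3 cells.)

Case m_11 = false:
Case m_12 = true:
From the singleton clause (NOT m_22), m_22 = false.
From the singleton clause (NOT m_32), m_32 = false.
From the singleton clause (NOT m_42), m_42 = false.
Case m_21 = true:
From the singleton clause (NOT m_31), m_31 = false.
From the singleton clause (m_33), m_33 = true.
From the singleton clause (NOT m_41), m_41 = false.
From the singleton clause (m_43), m_43 = true.
That conflicts with the unit clause (NOT m_43).
That branch fails; take m_21 = false instead.
From the singleton clause (m_23), m_23 = true.
From the singleton clause (NOT m_13), m_13 = false.
From the singleton clause (NOT m_33), m_33 = false.
From the singleton clause (m_31), m_31 = true.
From the singleton clause (NOT m_41), m_41 = false.
From the singleton clause (m_43), m_43 = true.
That conflicts with the unit clause (NOT m_43).
Neither m_21 = true nor m_21 = false works.
That branch fails; take m_12 = false instead.
From the singleton clause (m_13), m_13 = true.
From the singleton clause (NOT m_23), m_23 = false.
From the singleton clause (NOT m_33), m_33 = false.
From the singleton clause (NOT m_43), m_43 = false.
Case m_21 = true:
From the singleton clause (NOT m_31), m_31 = false.
From the singleton clause (m_32), m_32 = true.
From the singleton clause (NOT m_41), m_41 = false.
From the singleton clause (m_42), m_42 = true.
That conflicts with the unit clause (NOT m_42).
That branch fails; take m_21 = false instead.
From the singleton clause (m_22), m_22 = true.
From the singleton clause (NOT m_32), m_32 = false.
From the singleton clause (m_31), m_31 = true.
From the singleton clause (NOT m_41), m_41 = false.
From the singleton clause (m_42), m_42 = true.
That conflicts with the unit clause (NOT m_42).
Neither m_21 = true nor m_21 = false works.
Neither m_12 = true nor m_12 = false works.
That branch fails; take m_11 = true instead.
From the singleton clause (NOT m_21), m_21 = false.
From the singleton clause (NOT m_31), m_31 = false.
From the singleton clause (NOT m_41), m_41 = false.
Case m_22 = true:
From the singleton clause (NOT m_12), m_12 = false.
From the singleton clause (NOT m_32), m_32 = false.
From the singleton clause (m_33), m_33 = true.
From the singleton clause (NOT m_42), m_42 = false.
From the singleton clause (m_43), m_43 = true.
That conflicts with the unit clause (NOT m_43).
That branch fails; take m_22 = false instead.
From the singleton clause (m_23), m_23 = true.
From the singleton clause (NOT m_13), m_13 = false.
From the singleton clause (NOT m_33), m_33 = false.
From the singleton clause (m_32), m_32 = true.
From the singleton clause (NOT m_12), m_12 = false.
From the singleton clause (NOT m_42), m_42 = false.
From the singleton clause (m_43), m_43 = true.
That conflicts with the unit clause (NOT m_43).
Neither m_22 = true nor m_22 = false works.
Neither m_11 = true nor m_11 = false works.

UNSATISFIABLE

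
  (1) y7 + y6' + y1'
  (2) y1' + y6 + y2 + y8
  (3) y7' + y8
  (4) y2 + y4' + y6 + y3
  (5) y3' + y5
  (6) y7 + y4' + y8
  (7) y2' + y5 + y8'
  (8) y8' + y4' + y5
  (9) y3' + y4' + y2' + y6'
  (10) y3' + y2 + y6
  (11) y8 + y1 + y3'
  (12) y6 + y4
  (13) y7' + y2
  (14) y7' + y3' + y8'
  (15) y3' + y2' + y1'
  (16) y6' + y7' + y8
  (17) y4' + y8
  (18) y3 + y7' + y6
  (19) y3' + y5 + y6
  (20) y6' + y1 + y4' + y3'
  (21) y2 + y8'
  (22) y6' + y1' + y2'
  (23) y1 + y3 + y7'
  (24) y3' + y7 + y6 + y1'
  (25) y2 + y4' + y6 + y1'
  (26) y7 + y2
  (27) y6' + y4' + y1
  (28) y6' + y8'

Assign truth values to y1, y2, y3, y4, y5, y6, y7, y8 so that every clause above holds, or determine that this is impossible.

Branch on y7: set y7 = 0.
From the singleton clause (y2), y2 = 1.
Branch on y6: set y6 = 1.
From the singleton clause (y1'), y1 = 0.
From the singleton clause (y4'), y4 = 0.
From the singleton clause (y8'), y8 = 0.
From the singleton clause (y3'), y3 = 0.
Every clause is now satisfied; y5 is unconstrained.

y1=0, y2=1, y3=0, y4=0, y5=0, y6=1, y7=0, y8=0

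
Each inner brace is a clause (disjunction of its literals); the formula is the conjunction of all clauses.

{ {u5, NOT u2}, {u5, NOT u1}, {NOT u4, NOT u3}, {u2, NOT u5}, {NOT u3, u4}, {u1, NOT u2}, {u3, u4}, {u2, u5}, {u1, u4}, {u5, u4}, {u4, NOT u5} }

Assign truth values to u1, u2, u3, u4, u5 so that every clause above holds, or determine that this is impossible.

u1: true; u2: true; u3: false; u4: true; u5: true

Suppose u5 = true.
The clause (u2) is unit, so u2 = true.
The clause (u1) is unit, so u1 = true.
The clause (u4) is unit, so u4 = true.
The clause (NOT u3) is unit, so u3 = false.
All clauses are satisfied.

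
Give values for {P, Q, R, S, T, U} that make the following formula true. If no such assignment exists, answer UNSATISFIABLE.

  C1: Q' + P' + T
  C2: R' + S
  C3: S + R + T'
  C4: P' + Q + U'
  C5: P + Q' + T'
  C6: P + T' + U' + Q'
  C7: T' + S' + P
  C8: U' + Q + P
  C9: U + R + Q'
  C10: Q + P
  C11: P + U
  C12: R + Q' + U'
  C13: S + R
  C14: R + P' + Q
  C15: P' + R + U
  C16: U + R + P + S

Branch on R: set R = 1.
From the singleton clause (S), S = 1.
Branch on T: set T = 1.
From the singleton clause (P), P = 1.
Branch on Q: set Q = 1.
No clause remains; U is free.

P ↦ 1,  Q ↦ 1,  R ↦ 1,  S ↦ 1,  T ↦ 1,  U ↦ 1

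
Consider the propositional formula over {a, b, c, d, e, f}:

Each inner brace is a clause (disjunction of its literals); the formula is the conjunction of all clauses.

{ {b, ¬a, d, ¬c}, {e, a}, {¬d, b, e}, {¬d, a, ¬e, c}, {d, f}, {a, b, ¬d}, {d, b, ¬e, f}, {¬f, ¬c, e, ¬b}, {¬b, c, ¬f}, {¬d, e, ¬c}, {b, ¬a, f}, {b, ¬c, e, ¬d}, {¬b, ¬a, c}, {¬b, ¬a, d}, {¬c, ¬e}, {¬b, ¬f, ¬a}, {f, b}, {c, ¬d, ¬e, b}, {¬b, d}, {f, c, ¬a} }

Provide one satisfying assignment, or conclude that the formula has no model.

a: True,  b: False,  c: False,  d: False,  e: True,  f: True

Try e = True.
The clause (¬c) is unit, so c = False.
Try d = False.
The clause (f) is unit, so f = True.
The clause (¬b) is unit, so b = False.
Every clause is now satisfied; a is unconstrained.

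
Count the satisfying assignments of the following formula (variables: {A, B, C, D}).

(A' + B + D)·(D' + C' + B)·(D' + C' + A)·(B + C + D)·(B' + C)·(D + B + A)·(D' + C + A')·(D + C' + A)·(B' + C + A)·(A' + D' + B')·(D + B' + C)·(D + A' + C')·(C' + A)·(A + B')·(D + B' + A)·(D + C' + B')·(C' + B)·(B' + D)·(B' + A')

There are 2^4 = 16 truth assignments over (A, B, C, D).
Check each against the 19 clauses (columns in the order A, B, C, D):
  F F F F  ✗ fails (B + C + D)
  F F F T  ✓ satisfies all
  F F T F  ✗ fails (D + B + A)
  F F T T  ✗ fails (D' + C' + B)
  F T F F  ✗ fails (B' + C)
  F T F T  ✗ fails (B' + C)
  F T T F  ✗ fails (D + C' + A)
  F T T T  ✗ fails (D' + C' + A)
  T F F F  ✗ fails (A' + B + D)
  T F F T  ✗ fails (D' + C + A')
  T F T F  ✗ fails (A' + B + D)
  T F T T  ✗ fails (D' + C' + B)
  T T F F  ✗ fails (B' + C)
  T T F T  ✗ fails (B' + C)
  T T T F  ✗ fails (D + A' + C')
  T T T T  ✗ fails (A' + D' + B')
1 of the 16 rows is a model.

1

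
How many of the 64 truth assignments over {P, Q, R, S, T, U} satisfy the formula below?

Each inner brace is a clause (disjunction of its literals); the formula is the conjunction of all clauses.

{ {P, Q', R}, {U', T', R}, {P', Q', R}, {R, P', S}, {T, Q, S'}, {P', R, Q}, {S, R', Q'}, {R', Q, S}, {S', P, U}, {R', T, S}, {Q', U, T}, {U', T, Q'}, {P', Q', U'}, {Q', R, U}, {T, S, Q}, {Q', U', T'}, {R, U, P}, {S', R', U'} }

There are 2^6 = 64 truth assignments over (P, Q, R, S, T, U).
Split on Q. With Q = 1, the clauses containing Q are satisfied and Q' drops from the rest; 1 of the 2^5 = 32 assignments to the other variables satisfy what remains.
With Q = 0, by the same count on the reduced clause set, 1 assignment works.
Total: 1 + 1 = 2.

2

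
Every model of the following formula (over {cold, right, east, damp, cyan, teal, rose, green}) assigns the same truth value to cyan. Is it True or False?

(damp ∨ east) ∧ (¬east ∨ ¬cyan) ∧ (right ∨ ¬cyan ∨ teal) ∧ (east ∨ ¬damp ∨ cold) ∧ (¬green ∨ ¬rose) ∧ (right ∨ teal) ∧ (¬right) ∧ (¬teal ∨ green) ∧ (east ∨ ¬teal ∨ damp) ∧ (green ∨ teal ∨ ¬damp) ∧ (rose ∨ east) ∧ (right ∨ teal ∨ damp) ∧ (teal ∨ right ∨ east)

Suppose cyan = True.
(¬east) alone gives east = False.
(damp) alone gives damp = True.
(cold) alone gives cold = True.
(¬right) alone gives right = False.
(teal) alone gives teal = True.
(green) alone gives green = True.
(¬rose) alone gives rose = False.
Now (rose) is unsatisfied and unit — conflict.
So every satisfying assignment has cyan = False.

False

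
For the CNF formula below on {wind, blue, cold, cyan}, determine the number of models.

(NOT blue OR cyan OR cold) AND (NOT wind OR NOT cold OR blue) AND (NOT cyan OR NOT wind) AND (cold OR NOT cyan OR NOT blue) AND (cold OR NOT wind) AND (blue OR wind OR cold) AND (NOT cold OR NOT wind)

4

There are 2^4 = 16 truth assignments over (wind, blue, cold, cyan).
Check each against the 7 clauses (columns in the order wind, blue, cold, cyan):
  F F F F  ✗ fails (blue OR wind OR cold)
  F F F T  ✗ fails (blue OR wind OR cold)
  F F T F  ✓ satisfies all
  F F T T  ✓ satisfies all
  F T F F  ✗ fails (NOT blue OR cyan OR cold)
  F T F T  ✗ fails (cold OR NOT cyan OR NOT blue)
  F T T F  ✓ satisfies all
  F T T T  ✓ satisfies all
  T F F F  ✗ fails (cold OR NOT wind)
  T F F T  ✗ fails (NOT cyan OR NOT wind)
  T F T F  ✗ fails (NOT wind OR NOT cold OR blue)
  T F T T  ✗ fails (NOT wind OR NOT cold OR blue)
  T T F F  ✗ fails (NOT blue OR cyan OR cold)
  T T F T  ✗ fails (NOT cyan OR NOT wind)
  T T T F  ✗ fails (NOT cold OR NOT wind)
  T T T T  ✗ fails (NOT cyan OR NOT wind)
4 of the 16 rows are models.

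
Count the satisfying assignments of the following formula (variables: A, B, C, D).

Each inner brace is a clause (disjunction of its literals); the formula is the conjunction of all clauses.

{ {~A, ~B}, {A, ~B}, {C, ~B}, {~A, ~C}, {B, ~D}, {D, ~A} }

2

There are 2^4 = 16 truth assignments over (A, B, C, D).
Check each against the 6 clauses (columns in the order A, B, C, D):
  F F F F  ✓ satisfies all
  F F F T  ✗ fails (B | ~D)
  F F T F  ✓ satisfies all
  F F T T  ✗ fails (B | ~D)
  F T F F  ✗ fails (A | ~B)
  F T F T  ✗ fails (A | ~B)
  F T T F  ✗ fails (A | ~B)
  F T T T  ✗ fails (A | ~B)
  T F F F  ✗ fails (D | ~A)
  T F F T  ✗ fails (B | ~D)
  T F T F  ✗ fails (~A | ~C)
  T F T T  ✗ fails (~A | ~C)
  T T F F  ✗ fails (~A | ~B)
  T T F T  ✗ fails (~A | ~B)
  T T T F  ✗ fails (~A | ~B)
  T T T T  ✗ fails (~A | ~B)
2 of the 16 rows are models.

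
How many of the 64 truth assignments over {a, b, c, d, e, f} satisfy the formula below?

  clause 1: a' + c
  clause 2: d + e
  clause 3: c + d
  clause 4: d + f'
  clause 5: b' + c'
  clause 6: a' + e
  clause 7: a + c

8

There are 2^6 = 64 truth assignments over (a, b, c, d, e, f).
Split on d. With d = 1, the clauses containing d are satisfied and d' drops from the rest; 6 of the 2^5 = 32 assignments to the other variables satisfy what remains.
With d = 0, by the same count on the reduced clause set, 2 assignments work.
Total: 6 + 2 = 8.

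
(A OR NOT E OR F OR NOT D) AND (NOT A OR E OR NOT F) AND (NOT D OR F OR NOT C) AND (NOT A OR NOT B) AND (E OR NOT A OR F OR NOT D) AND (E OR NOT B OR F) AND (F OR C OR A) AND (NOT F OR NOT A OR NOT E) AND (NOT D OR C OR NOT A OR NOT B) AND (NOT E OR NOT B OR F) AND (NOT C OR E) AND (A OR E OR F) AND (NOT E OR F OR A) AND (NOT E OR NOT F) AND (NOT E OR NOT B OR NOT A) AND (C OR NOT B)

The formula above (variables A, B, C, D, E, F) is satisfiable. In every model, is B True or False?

False

Suppose B = true.
The clause (NOT A) is unit, so A = false.
The clause (C) is unit, so C = true.
The clause (E) is unit, so E = true.
The clause (F) is unit, so F = true.
That conflicts with the unit clause (NOT F).
So every satisfying assignment has B = False.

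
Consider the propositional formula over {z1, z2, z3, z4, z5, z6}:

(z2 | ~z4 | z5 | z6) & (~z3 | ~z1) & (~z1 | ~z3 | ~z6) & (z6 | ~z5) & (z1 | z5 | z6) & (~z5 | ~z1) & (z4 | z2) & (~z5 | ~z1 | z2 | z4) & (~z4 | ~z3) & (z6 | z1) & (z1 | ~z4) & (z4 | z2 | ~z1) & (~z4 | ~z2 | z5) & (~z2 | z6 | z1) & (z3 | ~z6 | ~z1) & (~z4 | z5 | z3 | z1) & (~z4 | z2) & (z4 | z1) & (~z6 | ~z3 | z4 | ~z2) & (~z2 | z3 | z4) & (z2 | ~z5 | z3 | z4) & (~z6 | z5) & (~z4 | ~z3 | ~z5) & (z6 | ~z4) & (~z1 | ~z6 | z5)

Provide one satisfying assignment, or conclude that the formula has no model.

UNSATISFIABLE

Try z3 = 0.
Try z6 = 1.
The clause (~z1) is unit, so z1 = 0.
The clause (~z4) is unit, so z4 = 0.
Now (z4) is unsatisfied and unit — conflict.
Undo z6 and try z6 = 0.
The clause (~z5) is unit, so z5 = 0.
The clause (z1) is unit, so z1 = 1.
The clause (~z4) is unit, so z4 = 0.
The clause (z2) is unit, so z2 = 1.
Now (~z2) is unsatisfied and unit — conflict.
Both values of z6 lead to a conflict.
Undo z3 and try z3 = 1.
The clause (~z1) is unit, so z1 = 0.
The clause (~z4) is unit, so z4 = 0.
Now (z4) is unsatisfied and unit — conflict.
Both values of z3 lead to a conflict.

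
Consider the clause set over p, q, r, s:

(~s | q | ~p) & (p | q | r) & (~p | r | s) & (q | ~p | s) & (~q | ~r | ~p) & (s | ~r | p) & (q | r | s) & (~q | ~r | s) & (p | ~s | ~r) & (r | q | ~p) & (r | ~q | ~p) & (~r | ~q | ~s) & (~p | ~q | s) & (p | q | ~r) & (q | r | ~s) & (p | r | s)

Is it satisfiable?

Satisfiable

Suppose s = 1.
Suppose q = 1.
Unit clause (~r) forces r = 0.
Unit clause (~p) forces p = 0.
This assignment satisfies each clause.
A satisfying assignment: p: 0, q: 1, r: 0, s: 1.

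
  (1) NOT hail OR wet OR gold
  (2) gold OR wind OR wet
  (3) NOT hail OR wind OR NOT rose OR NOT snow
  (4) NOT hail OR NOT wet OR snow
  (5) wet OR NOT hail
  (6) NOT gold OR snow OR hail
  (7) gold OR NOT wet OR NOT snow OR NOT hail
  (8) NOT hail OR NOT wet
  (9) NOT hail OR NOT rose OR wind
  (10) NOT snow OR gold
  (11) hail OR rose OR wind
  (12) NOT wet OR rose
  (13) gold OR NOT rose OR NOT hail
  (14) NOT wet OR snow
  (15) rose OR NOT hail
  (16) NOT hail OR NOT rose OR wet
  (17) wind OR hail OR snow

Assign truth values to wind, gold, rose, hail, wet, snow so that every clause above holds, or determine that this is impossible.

wind: false,  gold: true,  rose: true,  hail: false,  wet: false,  snow: true

Case wet = false:
The clause (NOT hail) is unit, so hail = false.
Case gold = true:
The clause (snow) is unit, so snow = true.
Case rose = true:
All clauses hold; wind can take either value.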